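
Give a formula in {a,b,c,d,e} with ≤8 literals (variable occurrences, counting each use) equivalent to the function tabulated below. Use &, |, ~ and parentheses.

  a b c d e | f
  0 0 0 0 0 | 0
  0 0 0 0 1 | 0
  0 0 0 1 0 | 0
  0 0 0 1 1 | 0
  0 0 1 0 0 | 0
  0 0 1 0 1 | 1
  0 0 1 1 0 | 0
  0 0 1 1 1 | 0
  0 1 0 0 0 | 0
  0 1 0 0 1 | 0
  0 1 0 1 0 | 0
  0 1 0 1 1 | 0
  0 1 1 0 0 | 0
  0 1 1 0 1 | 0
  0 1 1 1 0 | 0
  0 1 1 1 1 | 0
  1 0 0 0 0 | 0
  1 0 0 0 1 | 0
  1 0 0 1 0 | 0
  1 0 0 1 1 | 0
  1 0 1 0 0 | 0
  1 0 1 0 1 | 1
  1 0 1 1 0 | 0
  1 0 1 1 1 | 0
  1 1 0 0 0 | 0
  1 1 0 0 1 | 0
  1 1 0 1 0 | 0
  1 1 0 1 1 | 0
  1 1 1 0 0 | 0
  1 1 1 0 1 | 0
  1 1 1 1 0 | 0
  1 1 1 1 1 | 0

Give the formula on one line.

((e & ((c & ~b) | d)) & ~d)

  ~b = 11111111000000001111111100000000
  (c & ~b) = 00001111000000000000111100000000
  ((c & ~b) | d) = 00111111001100110011111100110011
  (e & ((c & ~b) | d)) = 00010101000100010001010100010001
  ~d = 11001100110011001100110011001100
  ((e & ((c & ~b) | d)) & ~d) = 00000100000000000000010000000000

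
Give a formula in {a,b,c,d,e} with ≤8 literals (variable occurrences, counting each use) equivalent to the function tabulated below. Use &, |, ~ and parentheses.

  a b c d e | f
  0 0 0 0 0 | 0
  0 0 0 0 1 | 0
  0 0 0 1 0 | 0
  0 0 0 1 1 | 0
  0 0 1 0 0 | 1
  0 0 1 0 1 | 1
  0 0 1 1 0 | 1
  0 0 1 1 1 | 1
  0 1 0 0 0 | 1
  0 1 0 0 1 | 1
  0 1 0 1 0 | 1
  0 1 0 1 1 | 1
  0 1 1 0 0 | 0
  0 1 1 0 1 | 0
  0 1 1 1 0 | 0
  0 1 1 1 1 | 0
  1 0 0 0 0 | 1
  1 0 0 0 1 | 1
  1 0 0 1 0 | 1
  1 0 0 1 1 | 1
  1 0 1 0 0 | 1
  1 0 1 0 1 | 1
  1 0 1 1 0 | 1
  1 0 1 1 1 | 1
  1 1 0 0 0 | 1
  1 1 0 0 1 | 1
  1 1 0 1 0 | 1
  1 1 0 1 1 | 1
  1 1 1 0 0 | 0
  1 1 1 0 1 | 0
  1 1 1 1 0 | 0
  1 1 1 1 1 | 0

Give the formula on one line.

(((~b & c) | ((~b | (~c & d)) & a)) | (~c & b))

  ~b = 11111111000000001111111100000000
  (~b & c) = 00001111000000000000111100000000
  ~c = 11110000111100001111000011110000
  (~c & d) = 00110000001100000011000000110000
  (~b | (~c & d)) = 11111111001100001111111100110000
  ((~b | (~c & d)) & a) = 00000000000000001111111100110000
  ((~b & c) | ((~b | (~c & d)) & a)) = 00001111000000001111111100110000
  (~c & b) = 00000000111100000000000011110000
  (((~b & c) | ((~b | (~c & d)) & a)) | (~c & b)) = 00001111111100001111111111110000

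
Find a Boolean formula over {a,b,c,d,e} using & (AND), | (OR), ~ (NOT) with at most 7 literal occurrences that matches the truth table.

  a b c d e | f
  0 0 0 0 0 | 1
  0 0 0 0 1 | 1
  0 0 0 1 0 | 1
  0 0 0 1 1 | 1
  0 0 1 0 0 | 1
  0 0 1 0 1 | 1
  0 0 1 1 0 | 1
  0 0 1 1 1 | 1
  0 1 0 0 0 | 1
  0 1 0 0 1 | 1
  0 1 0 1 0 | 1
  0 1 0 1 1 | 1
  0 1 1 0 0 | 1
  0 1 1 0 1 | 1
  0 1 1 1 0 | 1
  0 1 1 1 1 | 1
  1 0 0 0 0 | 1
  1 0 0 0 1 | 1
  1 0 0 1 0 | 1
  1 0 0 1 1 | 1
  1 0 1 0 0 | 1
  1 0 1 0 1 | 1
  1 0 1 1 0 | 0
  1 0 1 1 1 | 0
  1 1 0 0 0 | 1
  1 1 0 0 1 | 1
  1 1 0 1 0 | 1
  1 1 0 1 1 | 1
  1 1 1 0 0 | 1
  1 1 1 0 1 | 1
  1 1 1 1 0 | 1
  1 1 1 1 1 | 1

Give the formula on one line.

  ~c = 11110000111100001111000011110000
  ~a = 11111111111111110000000000000000
  (~c | ~a) = 11111111111111111111000011110000
  (b | (~c | ~a)) = 11111111111111111111000011111111
  ~d = 11001100110011001100110011001100
  (~d & c) = 00001100000011000000110000001100
  ((b | (~c | ~a)) | (~d & c)) = 11111111111111111111110011111111

((b | (~c | ~a)) | (~d & c))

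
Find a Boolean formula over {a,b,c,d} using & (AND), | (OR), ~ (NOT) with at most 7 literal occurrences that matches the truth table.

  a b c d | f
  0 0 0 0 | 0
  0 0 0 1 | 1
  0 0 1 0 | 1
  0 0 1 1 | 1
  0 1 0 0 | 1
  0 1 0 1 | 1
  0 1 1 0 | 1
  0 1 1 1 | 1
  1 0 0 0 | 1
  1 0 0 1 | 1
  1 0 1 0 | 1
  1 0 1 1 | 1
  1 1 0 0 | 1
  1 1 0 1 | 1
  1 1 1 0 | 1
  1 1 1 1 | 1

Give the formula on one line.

  ~a = 1111111100000000
  ~c = 1100110011001100
  (~c & d) = 0100010001000100
  (b | (~c & d)) = 0100111101001111
  (~a & (b | (~c & d))) = 0100111100000000
  (~a & c) = 0011001100000000
  ((~a & c) | a) = 0011001111111111
  ((~a & (b | (~c & d))) | ((~a & c) | a)) = 0111111111111111

((~a & (b | (~c & d))) | ((~a & c) | a))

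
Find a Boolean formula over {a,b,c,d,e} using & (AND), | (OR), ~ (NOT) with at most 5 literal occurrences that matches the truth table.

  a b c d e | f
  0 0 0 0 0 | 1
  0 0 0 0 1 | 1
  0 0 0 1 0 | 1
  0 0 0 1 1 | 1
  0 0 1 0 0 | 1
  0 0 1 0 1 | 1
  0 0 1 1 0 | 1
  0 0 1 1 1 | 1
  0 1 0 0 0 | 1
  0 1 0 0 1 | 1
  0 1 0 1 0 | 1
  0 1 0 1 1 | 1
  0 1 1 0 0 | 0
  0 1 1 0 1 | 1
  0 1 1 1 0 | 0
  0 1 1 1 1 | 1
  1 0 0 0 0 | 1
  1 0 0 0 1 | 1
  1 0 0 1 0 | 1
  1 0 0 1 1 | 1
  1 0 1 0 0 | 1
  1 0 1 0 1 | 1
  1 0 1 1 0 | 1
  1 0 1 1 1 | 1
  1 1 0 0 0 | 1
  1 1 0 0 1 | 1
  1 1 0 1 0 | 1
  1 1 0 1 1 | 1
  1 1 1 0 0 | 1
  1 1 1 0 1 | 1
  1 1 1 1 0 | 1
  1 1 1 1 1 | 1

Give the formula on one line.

(a | ((c & ~b) | (~c | e)))

  ~b = 11111111000000001111111100000000
  (c & ~b) = 00001111000000000000111100000000
  ~c = 11110000111100001111000011110000
  (~c | e) = 11110101111101011111010111110101
  ((c & ~b) | (~c | e)) = 11111111111101011111111111110101
  (a | ((c & ~b) | (~c | e))) = 11111111111101011111111111111111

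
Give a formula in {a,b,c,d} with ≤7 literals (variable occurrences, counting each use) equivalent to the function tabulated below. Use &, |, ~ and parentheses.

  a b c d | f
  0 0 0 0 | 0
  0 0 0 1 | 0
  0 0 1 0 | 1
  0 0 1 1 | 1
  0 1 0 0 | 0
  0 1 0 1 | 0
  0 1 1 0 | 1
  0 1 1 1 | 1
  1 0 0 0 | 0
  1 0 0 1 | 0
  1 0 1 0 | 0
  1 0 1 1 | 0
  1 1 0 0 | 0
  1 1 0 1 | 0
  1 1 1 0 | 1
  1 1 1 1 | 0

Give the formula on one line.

  ~a = 1111111100000000
  ~d = 1010101010101010
  (~d & b) = 0000101000001010
  (b & c) = 0000001100000011
  ((~d & b) & (b & c)) = 0000001000000010
  (~a | ((~d & b) & (b & c))) = 1111111100000010
  (c | a) = 0011001111111111
  ((~a | ((~d & b) & (b & c))) & (c | a)) = 0011001100000010

((~a | ((~d & b) & (b & c))) & (c | a))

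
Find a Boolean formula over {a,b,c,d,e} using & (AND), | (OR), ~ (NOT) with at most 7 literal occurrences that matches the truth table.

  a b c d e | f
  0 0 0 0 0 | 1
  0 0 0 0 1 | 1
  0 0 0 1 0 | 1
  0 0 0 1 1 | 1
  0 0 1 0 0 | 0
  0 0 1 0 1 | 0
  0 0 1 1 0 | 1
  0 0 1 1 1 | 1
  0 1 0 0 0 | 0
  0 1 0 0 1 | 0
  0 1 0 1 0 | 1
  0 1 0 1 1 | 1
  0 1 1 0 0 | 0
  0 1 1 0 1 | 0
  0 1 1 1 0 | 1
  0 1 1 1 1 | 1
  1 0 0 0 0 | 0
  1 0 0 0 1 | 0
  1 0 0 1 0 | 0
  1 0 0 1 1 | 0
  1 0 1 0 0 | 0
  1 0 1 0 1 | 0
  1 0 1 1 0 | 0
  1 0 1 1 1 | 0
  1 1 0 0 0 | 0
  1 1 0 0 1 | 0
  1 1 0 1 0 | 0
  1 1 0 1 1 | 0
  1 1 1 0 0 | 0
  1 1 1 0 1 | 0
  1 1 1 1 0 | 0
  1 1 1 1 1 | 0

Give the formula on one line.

  ~a = 11111111111111110000000000000000
  ~c = 11110000111100001111000011110000
  ~b = 11111111000000001111111100000000
  (~b | c) = 11111111000011111111111100001111
  (~c & (~b | c)) = 11110000000000001111000000000000
  ((~c & (~b | c)) | d) = 11110011001100111111001100110011
  (~a & ((~c & (~b | c)) | d)) = 11110011001100110000000000000000

(~a & ((~c & (~b | c)) | d))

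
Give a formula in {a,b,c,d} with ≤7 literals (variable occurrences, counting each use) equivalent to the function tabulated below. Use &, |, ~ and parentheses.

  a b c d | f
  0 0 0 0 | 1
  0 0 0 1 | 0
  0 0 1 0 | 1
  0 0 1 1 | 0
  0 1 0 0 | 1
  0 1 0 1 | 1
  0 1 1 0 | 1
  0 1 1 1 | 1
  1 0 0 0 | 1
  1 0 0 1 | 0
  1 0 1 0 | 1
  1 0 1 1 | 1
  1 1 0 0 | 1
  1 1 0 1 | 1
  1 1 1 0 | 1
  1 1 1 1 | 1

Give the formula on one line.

((c & a) | (~d | b))

  (c & a) = 0000000000110011
  ~d = 1010101010101010
  (~d | b) = 1010111110101111
  ((c & a) | (~d | b)) = 1010111110111111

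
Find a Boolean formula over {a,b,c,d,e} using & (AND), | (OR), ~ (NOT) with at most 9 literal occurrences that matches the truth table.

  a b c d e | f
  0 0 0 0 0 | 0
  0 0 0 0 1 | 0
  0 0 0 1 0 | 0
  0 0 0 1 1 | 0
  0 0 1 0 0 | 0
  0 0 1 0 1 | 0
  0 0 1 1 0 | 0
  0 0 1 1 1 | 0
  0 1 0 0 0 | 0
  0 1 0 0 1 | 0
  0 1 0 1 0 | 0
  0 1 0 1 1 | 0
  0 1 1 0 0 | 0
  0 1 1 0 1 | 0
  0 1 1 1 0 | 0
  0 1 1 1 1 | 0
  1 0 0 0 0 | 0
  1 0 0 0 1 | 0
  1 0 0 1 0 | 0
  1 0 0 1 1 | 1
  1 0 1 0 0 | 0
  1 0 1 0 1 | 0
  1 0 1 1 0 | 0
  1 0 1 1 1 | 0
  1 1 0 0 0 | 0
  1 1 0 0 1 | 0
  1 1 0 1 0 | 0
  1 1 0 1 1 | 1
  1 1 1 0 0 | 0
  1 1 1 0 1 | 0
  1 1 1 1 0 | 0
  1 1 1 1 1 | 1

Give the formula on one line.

  (d & e) = 00010001000100010001000100010001
  (a & (d & e)) = 00000000000000000001000100010001
  ~c = 11110000111100001111000011110000
  ~a = 11111111111111110000000000000000
  (~c | ~a) = 11111111111111111111000011110000
  (c & ~a) = 00001111000011110000000000000000
  ((c & ~a) | d) = 00111111001111110011001100110011
  (b & ((c & ~a) | d)) = 00000000001111110000000000110011
  ((~c | ~a) | (b & ((c & ~a) | d))) = 11111111111111111111000011110011
  ((a & (d & e)) & ((~c | ~a) | (b & ((c & ~a) | d)))) = 00000000000000000001000000010001

((a & (d & e)) & ((~c | ~a) | (b & ((c & ~a) | d))))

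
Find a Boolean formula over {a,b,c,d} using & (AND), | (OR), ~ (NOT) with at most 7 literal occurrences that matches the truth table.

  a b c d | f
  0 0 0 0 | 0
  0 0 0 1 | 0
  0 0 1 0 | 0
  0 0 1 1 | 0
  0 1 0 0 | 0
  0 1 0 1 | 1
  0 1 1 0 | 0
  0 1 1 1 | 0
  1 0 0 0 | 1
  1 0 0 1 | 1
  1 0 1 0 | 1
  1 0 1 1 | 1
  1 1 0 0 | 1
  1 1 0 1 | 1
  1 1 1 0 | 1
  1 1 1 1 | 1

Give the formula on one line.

(a | ((b & d) & ~c))

  (b & d) = 0000010100000101
  ~c = 1100110011001100
  ((b & d) & ~c) = 0000010000000100
  (a | ((b & d) & ~c)) = 0000010011111111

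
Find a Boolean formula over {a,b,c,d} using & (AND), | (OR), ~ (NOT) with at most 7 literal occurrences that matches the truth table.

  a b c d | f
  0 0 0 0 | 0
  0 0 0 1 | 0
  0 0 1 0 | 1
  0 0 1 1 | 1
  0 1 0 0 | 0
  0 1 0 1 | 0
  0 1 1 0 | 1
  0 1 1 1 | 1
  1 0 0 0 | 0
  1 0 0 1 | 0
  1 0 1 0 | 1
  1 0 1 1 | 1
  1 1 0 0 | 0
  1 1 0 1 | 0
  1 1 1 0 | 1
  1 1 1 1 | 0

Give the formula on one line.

(c & ((~a | (((a & b) | d) & ~d)) | ~b))

  ~a = 1111111100000000
  (a & b) = 0000000000001111
  ((a & b) | d) = 0101010101011111
  ~d = 1010101010101010
  (((a & b) | d) & ~d) = 0000000000001010
  (~a | (((a & b) | d) & ~d)) = 1111111100001010
  ~b = 1111000011110000
  ((~a | (((a & b) | d) & ~d)) | ~b) = 1111111111111010
  (c & ((~a | (((a & b) | d) & ~d)) | ~b)) = 0011001100110010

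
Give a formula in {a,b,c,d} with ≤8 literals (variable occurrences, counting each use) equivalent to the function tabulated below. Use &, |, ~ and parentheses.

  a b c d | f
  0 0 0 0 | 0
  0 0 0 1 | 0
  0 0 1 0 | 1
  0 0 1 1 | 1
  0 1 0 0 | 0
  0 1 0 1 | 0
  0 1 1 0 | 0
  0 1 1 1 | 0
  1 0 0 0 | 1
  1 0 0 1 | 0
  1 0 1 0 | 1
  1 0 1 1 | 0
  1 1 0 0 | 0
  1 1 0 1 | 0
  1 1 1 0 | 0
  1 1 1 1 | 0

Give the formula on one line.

  ~b = 1111000011110000
  (~b & a) = 0000000011110000
  ~d = 1010101010101010
  (~b & ~d) = 1010000010100000
  ((~b & a) & (~b & ~d)) = 0000000010100000
  ~a = 1111111100000000
  ~c = 1100110011001100
  (~a | ~c) = 1111111111001100
  (c & ~b) = 0011000000110000
  ((~a | ~c) & (c & ~b)) = 0011000000000000
  (((~b & a) & (~b & ~d)) | ((~a | ~c) & (c & ~b))) = 0011000010100000

(((~b & a) & (~b & ~d)) | ((~a | ~c) & (c & ~b)))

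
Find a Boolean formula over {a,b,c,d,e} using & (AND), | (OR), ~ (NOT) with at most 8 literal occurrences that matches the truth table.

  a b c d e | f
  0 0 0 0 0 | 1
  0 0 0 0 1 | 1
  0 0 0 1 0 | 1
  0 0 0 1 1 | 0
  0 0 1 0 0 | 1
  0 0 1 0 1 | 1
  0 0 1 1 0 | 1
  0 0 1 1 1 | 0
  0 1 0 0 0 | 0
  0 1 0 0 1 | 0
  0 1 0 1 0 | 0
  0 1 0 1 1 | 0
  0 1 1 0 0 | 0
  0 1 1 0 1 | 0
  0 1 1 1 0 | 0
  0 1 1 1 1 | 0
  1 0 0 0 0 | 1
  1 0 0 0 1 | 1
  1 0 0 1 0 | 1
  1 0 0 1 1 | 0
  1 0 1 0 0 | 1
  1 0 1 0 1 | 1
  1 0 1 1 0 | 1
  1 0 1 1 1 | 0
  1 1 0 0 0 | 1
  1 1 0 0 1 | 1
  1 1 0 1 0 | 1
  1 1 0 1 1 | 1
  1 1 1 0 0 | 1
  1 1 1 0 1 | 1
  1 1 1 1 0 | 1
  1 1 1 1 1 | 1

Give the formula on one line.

(((~b | a) & (~d | b)) | (~b & (~d | ~e)))

  ~b = 11111111000000001111111100000000
  (~b | a) = 11111111000000001111111111111111
  ~d = 11001100110011001100110011001100
  (~d | b) = 11001100111111111100110011111111
  ((~b | a) & (~d | b)) = 11001100000000001100110011111111
  ~e = 10101010101010101010101010101010
  (~d | ~e) = 11101110111011101110111011101110
  (~b & (~d | ~e)) = 11101110000000001110111000000000
  (((~b | a) & (~d | b)) | (~b & (~d | ~e))) = 11101110000000001110111011111111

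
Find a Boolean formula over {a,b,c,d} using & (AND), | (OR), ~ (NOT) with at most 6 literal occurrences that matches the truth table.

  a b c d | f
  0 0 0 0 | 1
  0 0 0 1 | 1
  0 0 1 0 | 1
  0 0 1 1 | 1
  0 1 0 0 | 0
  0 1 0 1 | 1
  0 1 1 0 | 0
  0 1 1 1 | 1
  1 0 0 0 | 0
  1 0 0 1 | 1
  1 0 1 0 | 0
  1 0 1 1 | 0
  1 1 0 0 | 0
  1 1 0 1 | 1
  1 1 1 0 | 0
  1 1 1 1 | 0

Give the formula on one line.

  ~a = 1111111100000000
  ~c = 1100110011001100
  (~a | ~c) = 1111111111001100
  (d & (~a | ~c)) = 0101010101000100
  ~b = 1111000011110000
  (~b & ~a) = 1111000000000000
  ((d & (~a | ~c)) | (~b & ~a)) = 1111010101000100

((d & (~a | ~c)) | (~b & ~a))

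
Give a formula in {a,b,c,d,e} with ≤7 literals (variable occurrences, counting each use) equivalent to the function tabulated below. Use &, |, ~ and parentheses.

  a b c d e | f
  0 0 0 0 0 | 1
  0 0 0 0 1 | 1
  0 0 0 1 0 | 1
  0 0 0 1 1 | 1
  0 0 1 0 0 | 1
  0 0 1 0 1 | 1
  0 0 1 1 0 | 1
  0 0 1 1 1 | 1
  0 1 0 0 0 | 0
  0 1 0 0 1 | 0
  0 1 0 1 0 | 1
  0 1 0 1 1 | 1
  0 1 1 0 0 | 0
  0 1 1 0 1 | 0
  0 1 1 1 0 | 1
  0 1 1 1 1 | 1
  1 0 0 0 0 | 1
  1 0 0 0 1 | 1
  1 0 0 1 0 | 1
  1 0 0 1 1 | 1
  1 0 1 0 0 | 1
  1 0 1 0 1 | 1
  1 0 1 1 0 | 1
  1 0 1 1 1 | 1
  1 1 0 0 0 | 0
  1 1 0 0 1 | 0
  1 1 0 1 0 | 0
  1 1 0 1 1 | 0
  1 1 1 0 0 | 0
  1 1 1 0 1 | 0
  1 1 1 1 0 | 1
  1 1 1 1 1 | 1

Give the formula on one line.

((d & (~a | c)) | ~b)

  ~a = 11111111111111110000000000000000
  (~a | c) = 11111111111111110000111100001111
  (d & (~a | c)) = 00110011001100110000001100000011
  ~b = 11111111000000001111111100000000
  ((d & (~a | c)) | ~b) = 11111111001100111111111100000011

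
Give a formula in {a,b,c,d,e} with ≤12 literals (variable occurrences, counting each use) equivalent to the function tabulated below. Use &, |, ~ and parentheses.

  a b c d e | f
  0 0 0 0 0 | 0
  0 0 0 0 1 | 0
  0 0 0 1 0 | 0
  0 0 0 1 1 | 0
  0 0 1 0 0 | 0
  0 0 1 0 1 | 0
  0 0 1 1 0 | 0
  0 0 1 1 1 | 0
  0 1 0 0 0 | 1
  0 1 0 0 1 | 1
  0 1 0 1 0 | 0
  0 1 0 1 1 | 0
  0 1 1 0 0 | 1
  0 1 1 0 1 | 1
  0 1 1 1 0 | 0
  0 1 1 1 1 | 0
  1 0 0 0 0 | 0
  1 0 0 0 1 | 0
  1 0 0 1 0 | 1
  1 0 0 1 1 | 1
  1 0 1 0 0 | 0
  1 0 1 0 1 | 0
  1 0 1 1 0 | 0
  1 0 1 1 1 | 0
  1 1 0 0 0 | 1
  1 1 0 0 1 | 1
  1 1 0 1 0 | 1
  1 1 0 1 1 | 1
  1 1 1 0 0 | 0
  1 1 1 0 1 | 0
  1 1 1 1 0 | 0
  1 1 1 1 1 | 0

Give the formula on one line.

((~d & (b & ~a)) | ((a & ~c) & ((d | b) & (~c | b))))

  ~d = 11001100110011001100110011001100
  ~a = 11111111111111110000000000000000
  (b & ~a) = 00000000111111110000000000000000
  (~d & (b & ~a)) = 00000000110011000000000000000000
  ~c = 11110000111100001111000011110000
  (a & ~c) = 00000000000000001111000011110000
  (d | b) = 00110011111111110011001111111111
  (~c | b) = 11110000111111111111000011111111
  ((d | b) & (~c | b)) = 00110000111111110011000011111111
  ((a & ~c) & ((d | b) & (~c | b))) = 00000000000000000011000011110000
  ((~d & (b & ~a)) | ((a & ~c) & ((d | b) & (~c | b)))) = 00000000110011000011000011110000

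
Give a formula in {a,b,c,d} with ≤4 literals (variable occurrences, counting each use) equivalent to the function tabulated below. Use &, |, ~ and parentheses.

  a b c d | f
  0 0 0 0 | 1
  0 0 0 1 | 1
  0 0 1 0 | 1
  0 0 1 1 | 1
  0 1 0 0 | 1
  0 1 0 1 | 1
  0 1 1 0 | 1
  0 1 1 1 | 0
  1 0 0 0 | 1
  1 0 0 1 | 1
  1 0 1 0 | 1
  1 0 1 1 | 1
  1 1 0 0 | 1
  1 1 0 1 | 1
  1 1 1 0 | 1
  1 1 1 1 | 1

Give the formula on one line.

(((~c | a) | ~d) | ~b)

  ~c = 1100110011001100
  (~c | a) = 1100110011111111
  ~d = 1010101010101010
  ((~c | a) | ~d) = 1110111011111111
  ~b = 1111000011110000
  (((~c | a) | ~d) | ~b) = 1111111011111111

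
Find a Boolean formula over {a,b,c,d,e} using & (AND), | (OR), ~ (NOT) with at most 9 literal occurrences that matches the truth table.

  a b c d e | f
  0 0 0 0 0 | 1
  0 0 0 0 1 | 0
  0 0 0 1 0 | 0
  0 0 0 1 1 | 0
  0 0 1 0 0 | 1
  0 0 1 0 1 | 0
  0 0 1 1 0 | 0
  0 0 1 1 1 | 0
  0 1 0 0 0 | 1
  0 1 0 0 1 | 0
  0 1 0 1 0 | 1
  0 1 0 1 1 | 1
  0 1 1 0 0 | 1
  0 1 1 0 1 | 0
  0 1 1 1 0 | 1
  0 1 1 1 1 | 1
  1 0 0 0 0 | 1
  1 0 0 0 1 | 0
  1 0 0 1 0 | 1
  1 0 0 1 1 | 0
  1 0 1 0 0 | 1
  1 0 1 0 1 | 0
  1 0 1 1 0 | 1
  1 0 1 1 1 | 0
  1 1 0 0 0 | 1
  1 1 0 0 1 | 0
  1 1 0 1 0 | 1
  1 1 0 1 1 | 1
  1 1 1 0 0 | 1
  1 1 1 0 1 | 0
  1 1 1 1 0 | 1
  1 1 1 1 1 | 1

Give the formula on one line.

  ~e = 10101010101010101010101010101010
  ~d = 11001100110011001100110011001100
  (e | ~d) = 11011101110111011101110111011101
  ((e | ~d) | a) = 11011101110111011111111111111111
  (~e & ((e | ~d) | a)) = 10001000100010001010101010101010
  (d & b) = 00000000001100110000000000110011
  ((~e & ((e | ~d) | a)) | (d & b)) = 10001000101110111010101010111011

((~e & ((e | ~d) | a)) | (d & b))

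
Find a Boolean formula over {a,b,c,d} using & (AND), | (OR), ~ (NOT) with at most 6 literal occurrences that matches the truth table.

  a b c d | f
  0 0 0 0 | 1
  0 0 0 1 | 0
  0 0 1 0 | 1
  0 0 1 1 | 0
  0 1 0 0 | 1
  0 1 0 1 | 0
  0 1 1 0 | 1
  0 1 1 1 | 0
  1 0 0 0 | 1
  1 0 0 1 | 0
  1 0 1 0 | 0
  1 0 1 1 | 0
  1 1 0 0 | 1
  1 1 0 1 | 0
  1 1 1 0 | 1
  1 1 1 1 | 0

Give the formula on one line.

(~d & (((~c & ~b) | b) | ~a))

  ~d = 1010101010101010
  ~c = 1100110011001100
  ~b = 1111000011110000
  (~c & ~b) = 1100000011000000
  ((~c & ~b) | b) = 1100111111001111
  ~a = 1111111100000000
  (((~c & ~b) | b) | ~a) = 1111111111001111
  (~d & (((~c & ~b) | b) | ~a)) = 1010101010001010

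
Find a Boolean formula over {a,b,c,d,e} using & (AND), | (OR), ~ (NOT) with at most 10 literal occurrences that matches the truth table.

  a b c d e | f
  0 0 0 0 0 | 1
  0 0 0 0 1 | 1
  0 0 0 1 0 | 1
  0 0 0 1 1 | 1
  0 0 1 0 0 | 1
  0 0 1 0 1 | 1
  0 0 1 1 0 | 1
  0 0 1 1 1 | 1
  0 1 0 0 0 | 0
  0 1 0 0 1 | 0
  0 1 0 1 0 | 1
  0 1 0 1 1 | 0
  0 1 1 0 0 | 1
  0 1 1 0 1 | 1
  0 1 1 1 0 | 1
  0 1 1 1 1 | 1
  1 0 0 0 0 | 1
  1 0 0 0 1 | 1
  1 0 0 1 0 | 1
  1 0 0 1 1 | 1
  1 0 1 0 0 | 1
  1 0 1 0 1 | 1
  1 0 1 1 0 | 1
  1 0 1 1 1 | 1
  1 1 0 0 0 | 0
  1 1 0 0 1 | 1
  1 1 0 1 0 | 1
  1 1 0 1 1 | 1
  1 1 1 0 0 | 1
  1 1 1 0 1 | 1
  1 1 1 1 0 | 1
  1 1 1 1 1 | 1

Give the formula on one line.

  ~b = 11111111000000001111111100000000
  (c | a) = 00001111000011111111111111111111
  ((c | a) & e) = 00000101000001010101010101010101
  (~b | ((c | a) & e)) = 11111111000001011111111101010101
  ~e = 10101010101010101010101010101010
  (c | d) = 00111111001111110011111100111111
  (~e & (c | d)) = 00101010001010100010101000101010
  ((~b | ((c | a) & e)) | (~e & (c | d))) = 11111111001011111111111101111111

((~b | ((c | a) & e)) | (~e & (c | d)))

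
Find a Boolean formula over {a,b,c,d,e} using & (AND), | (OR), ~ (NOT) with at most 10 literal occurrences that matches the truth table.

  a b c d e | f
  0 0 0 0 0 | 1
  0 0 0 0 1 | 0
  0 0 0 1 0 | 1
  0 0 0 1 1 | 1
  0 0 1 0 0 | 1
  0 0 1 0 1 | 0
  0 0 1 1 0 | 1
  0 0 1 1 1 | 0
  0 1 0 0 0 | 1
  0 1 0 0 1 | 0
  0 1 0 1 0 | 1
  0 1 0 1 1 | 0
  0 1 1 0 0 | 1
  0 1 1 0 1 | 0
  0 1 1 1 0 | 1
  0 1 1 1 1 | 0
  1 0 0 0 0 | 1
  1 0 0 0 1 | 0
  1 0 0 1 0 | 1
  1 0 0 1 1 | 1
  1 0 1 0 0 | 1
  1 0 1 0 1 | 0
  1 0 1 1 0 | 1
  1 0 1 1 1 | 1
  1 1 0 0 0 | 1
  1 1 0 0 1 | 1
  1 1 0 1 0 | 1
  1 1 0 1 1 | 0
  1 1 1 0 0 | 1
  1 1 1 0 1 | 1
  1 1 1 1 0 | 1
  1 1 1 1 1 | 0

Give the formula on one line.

((((d & (a | ~c)) & ~b) | ~e) | (b & (a & ~d)))

  ~c = 11110000111100001111000011110000
  (a | ~c) = 11110000111100001111111111111111
  (d & (a | ~c)) = 00110000001100000011001100110011
  ~b = 11111111000000001111111100000000
  ((d & (a | ~c)) & ~b) = 00110000000000000011001100000000
  ~e = 10101010101010101010101010101010
  (((d & (a | ~c)) & ~b) | ~e) = 10111010101010101011101110101010
  ~d = 11001100110011001100110011001100
  (a & ~d) = 00000000000000001100110011001100
  (b & (a & ~d)) = 00000000000000000000000011001100
  ((((d & (a | ~c)) & ~b) | ~e) | (b & (a & ~d))) = 10111010101010101011101111101110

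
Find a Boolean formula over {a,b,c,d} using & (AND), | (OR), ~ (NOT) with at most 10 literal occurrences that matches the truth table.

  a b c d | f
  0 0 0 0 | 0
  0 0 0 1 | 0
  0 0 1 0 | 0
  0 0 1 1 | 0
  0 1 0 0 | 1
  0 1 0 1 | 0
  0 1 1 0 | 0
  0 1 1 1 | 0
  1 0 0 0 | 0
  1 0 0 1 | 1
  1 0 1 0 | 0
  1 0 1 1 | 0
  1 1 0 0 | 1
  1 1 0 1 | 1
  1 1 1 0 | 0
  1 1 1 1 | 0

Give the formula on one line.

((a | ~d) & ((b | (d & (c | (a & ~c)))) & ~c))

  ~d = 1010101010101010
  (a | ~d) = 1010101011111111
  ~c = 1100110011001100
  (a & ~c) = 0000000011001100
  (c | (a & ~c)) = 0011001111111111
  (d & (c | (a & ~c))) = 0001000101010101
  (b | (d & (c | (a & ~c)))) = 0001111101011111
  ((b | (d & (c | (a & ~c)))) & ~c) = 0000110001001100
  ((a | ~d) & ((b | (d & (c | (a & ~c)))) & ~c)) = 0000100001001100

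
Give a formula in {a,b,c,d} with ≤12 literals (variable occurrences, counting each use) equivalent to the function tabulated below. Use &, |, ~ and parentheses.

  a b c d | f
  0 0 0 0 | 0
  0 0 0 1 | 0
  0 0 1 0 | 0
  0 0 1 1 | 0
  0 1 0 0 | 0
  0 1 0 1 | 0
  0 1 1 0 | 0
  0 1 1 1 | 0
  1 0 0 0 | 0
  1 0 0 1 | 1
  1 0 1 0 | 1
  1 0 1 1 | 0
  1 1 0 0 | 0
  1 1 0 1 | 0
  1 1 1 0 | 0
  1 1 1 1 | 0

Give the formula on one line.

  ~a = 1111111100000000
  ~d = 1010101010101010
  (c & a) = 0000000000110011
  (~d & (c & a)) = 0000000000100010
  (~a | (~d & (c & a))) = 1111111100100010
  ~c = 1100110011001100
  (d & a) = 0000000001010101
  (~c & (d & a)) = 0000000001000100
  ((~a | (~d & (c & a))) | (~c & (d & a))) = 1111111101100110
  (a & ((~a | (~d & (c & a))) | (~c & (d & a)))) = 0000000001100110
  ~b = 1111000011110000
  ((a & ((~a | (~d & (c & a))) | (~c & (d & a)))) & ~b) = 0000000001100000

((a & ((~a | (~d & (c & a))) | (~c & (d & a)))) & ~b)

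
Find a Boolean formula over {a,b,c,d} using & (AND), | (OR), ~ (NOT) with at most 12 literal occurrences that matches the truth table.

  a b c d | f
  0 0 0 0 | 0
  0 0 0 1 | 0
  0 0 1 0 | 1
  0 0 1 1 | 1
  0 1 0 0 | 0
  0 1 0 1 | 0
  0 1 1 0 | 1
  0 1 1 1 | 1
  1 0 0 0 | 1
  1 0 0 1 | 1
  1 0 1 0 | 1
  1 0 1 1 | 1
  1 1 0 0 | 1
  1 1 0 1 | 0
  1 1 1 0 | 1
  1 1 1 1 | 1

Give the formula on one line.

(c | (((c | a) & ((~d | ~a) | (~b & a))) & (a | b)))

  (c | a) = 0011001111111111
  ~d = 1010101010101010
  ~a = 1111111100000000
  (~d | ~a) = 1111111110101010
  ~b = 1111000011110000
  (~b & a) = 0000000011110000
  ((~d | ~a) | (~b & a)) = 1111111111111010
  ((c | a) & ((~d | ~a) | (~b & a))) = 0011001111111010
  (a | b) = 0000111111111111
  (((c | a) & ((~d | ~a) | (~b & a))) & (a | b)) = 0000001111111010
  (c | (((c | a) & ((~d | ~a) | (~b & a))) & (a | b))) = 0011001111111011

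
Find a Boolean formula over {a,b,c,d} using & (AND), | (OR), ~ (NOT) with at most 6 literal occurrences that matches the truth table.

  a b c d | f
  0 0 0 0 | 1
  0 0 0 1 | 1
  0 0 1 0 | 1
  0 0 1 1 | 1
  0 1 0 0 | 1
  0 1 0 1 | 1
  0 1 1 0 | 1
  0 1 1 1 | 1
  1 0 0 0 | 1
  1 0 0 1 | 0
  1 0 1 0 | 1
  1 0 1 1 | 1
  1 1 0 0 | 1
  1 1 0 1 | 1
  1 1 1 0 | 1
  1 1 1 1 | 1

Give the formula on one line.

  ~d = 1010101010101010
  ~a = 1111111100000000
  (~a & d) = 0101010100000000
  (c | b) = 0011111100111111
  ((~a & d) | (c | b)) = 0111111100111111
  (~d | ((~a & d) | (c | b))) = 1111111110111111

(~d | ((~a & d) | (c | b)))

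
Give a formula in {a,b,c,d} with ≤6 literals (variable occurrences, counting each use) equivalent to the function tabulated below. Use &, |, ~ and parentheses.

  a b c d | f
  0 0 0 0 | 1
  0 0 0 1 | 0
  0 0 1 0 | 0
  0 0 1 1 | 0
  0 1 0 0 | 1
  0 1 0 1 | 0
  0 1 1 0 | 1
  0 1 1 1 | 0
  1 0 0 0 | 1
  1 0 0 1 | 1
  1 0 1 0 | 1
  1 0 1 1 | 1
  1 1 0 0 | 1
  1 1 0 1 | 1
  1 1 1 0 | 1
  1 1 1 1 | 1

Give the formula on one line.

((b & ~d) | ((~d & ~c) | a))

  ~d = 1010101010101010
  (b & ~d) = 0000101000001010
  ~c = 1100110011001100
  (~d & ~c) = 1000100010001000
  ((~d & ~c) | a) = 1000100011111111
  ((b & ~d) | ((~d & ~c) | a)) = 1000101011111111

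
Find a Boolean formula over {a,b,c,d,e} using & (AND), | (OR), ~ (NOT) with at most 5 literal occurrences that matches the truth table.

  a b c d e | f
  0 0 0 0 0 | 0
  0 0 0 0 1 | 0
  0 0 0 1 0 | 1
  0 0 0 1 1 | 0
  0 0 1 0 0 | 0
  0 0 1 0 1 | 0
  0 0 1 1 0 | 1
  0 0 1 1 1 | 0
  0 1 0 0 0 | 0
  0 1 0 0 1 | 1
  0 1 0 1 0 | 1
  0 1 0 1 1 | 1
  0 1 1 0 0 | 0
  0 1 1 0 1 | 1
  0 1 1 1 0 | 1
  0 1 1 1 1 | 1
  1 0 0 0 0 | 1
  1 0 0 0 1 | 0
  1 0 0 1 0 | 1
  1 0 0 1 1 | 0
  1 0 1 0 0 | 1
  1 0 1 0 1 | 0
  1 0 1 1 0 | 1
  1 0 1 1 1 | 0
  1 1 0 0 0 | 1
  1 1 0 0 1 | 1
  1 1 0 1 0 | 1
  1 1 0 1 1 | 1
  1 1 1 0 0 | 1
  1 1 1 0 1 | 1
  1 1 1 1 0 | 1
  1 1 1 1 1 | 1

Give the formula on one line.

  (d | a) = 00110011001100111111111111111111
  (e | (d | a)) = 01110111011101111111111111111111
  ~e = 10101010101010101010101010101010
  (b | ~e) = 10101010111111111010101011111111
  ((e | (d | a)) & (b | ~e)) = 00100010011101111010101011111111

((e | (d | a)) & (b | ~e))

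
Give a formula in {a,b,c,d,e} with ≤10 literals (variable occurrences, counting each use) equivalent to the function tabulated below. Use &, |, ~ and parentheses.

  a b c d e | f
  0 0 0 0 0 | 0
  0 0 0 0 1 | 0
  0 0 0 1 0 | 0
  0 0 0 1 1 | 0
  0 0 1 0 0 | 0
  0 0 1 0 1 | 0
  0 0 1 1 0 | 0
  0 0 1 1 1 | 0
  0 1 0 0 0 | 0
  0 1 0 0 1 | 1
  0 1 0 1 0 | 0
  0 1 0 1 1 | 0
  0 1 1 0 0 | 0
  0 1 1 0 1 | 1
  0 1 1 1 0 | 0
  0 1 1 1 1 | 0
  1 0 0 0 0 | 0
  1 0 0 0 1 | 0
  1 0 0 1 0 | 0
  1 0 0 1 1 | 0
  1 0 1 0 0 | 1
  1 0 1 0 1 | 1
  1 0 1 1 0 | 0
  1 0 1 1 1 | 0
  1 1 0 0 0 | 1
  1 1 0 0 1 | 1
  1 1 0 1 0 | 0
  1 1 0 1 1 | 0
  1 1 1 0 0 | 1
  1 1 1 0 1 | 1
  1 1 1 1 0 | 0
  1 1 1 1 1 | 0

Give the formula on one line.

(((a & (c | ~a)) | b) & (~d & (e | (a | d))))

  ~a = 11111111111111110000000000000000
  (c | ~a) = 11111111111111110000111100001111
  (a & (c | ~a)) = 00000000000000000000111100001111
  ((a & (c | ~a)) | b) = 00000000111111110000111111111111
  ~d = 11001100110011001100110011001100
  (a | d) = 00110011001100111111111111111111
  (e | (a | d)) = 01110111011101111111111111111111
  (~d & (e | (a | d))) = 01000100010001001100110011001100
  (((a & (c | ~a)) | b) & (~d & (e | (a | d)))) = 00000000010001000000110011001100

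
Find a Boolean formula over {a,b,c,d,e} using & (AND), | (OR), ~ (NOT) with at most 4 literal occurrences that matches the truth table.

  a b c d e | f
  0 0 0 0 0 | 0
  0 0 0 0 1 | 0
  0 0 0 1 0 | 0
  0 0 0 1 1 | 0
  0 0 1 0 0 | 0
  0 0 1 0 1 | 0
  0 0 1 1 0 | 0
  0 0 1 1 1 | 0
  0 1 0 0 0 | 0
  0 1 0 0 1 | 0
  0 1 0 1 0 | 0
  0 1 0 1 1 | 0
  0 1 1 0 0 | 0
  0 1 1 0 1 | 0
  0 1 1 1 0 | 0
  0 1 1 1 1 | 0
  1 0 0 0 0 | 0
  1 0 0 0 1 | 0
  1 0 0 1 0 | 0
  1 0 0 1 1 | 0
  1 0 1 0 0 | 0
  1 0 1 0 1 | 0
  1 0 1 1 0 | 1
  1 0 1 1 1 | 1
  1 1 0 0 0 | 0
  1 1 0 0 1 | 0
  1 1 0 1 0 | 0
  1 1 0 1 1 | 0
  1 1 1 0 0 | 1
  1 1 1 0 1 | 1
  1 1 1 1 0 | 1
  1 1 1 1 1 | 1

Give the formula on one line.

  (b | d) = 00110011111111110011001111111111
  ((b | d) & a) = 00000000000000000011001111111111
  (((b | d) & a) & c) = 00000000000000000000001100001111

(((b | d) & a) & c)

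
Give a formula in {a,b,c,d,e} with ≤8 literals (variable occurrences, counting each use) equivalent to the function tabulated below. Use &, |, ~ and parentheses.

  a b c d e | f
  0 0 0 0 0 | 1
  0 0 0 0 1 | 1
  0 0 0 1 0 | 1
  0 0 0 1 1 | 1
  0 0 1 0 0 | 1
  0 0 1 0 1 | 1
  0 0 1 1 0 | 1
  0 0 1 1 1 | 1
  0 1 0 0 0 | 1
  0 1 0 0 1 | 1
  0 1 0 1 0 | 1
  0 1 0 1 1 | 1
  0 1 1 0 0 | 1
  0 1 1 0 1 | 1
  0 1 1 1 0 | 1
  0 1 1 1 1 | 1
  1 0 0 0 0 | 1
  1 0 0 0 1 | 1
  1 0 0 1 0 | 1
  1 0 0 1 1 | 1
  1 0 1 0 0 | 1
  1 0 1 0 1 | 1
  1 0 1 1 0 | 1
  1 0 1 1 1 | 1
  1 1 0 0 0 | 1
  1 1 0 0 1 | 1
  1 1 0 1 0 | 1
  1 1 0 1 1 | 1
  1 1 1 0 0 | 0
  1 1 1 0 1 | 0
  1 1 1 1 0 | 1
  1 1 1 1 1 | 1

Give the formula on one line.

((d | ((~d & ~a) | ~c)) | ~b)

  ~d = 11001100110011001100110011001100
  ~a = 11111111111111110000000000000000
  (~d & ~a) = 11001100110011000000000000000000
  ~c = 11110000111100001111000011110000
  ((~d & ~a) | ~c) = 11111100111111001111000011110000
  (d | ((~d & ~a) | ~c)) = 11111111111111111111001111110011
  ~b = 11111111000000001111111100000000
  ((d | ((~d & ~a) | ~c)) | ~b) = 11111111111111111111111111110011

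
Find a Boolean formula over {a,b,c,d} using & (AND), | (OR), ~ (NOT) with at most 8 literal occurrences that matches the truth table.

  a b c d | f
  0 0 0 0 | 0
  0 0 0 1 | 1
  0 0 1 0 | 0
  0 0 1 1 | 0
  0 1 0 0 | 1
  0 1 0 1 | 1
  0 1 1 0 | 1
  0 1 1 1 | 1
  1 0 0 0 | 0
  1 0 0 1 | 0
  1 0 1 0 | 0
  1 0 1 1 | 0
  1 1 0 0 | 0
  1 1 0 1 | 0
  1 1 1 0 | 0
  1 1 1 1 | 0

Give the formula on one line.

  (d | b) = 0101111101011111
  ~a = 1111111100000000
  ~c = 1100110011001100
  ~d = 1010101010101010
  (~d | b) = 1010111110101111
  (~c | (~d | b)) = 1110111111101111
  (~a & (~c | (~d | b))) = 1110111100000000
  ((d | b) & (~a & (~c | (~d | b)))) = 0100111100000000

((d | b) & (~a & (~c | (~d | b))))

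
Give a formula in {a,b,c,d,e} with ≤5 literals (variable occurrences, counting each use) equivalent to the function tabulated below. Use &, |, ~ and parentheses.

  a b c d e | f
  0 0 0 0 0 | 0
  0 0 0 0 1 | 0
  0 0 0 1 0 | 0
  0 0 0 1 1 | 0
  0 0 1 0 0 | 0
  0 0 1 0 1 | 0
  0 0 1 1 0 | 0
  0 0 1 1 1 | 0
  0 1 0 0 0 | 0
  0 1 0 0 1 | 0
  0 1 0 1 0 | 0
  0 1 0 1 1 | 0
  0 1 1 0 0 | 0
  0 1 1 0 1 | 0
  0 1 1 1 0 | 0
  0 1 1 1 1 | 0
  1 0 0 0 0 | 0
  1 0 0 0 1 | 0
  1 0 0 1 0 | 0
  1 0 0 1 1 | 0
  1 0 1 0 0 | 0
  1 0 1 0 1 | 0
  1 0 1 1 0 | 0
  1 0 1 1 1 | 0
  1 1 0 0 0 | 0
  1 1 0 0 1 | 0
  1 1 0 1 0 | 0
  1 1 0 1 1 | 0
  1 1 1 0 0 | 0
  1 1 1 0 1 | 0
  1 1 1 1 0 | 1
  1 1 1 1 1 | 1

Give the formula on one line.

(((b & c) & (~b | a)) & d)

  (b & c) = 00000000000011110000000000001111
  ~b = 11111111000000001111111100000000
  (~b | a) = 11111111000000001111111111111111
  ((b & c) & (~b | a)) = 00000000000000000000000000001111
  (((b & c) & (~b | a)) & d) = 00000000000000000000000000000011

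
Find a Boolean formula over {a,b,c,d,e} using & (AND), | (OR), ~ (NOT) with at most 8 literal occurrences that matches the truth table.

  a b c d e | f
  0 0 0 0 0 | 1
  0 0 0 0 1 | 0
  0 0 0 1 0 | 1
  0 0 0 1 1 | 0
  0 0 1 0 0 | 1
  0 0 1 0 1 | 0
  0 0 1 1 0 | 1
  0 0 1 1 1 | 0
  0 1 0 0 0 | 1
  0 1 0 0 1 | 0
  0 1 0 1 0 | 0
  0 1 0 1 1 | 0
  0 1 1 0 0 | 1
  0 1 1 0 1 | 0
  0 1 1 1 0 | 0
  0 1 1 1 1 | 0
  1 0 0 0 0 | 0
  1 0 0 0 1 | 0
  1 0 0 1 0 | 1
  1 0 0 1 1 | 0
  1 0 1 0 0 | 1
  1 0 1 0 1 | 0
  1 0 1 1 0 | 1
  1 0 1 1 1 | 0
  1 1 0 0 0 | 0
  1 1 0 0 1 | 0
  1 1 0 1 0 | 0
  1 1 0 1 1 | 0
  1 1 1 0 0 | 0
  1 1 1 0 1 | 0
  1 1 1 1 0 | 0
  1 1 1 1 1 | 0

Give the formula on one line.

((c | (d | ~a)) & (((~d & (~b | ~a)) | ~b) & ~e))

  ~a = 11111111111111110000000000000000
  (d | ~a) = 11111111111111110011001100110011
  (c | (d | ~a)) = 11111111111111110011111100111111
  ~d = 11001100110011001100110011001100
  ~b = 11111111000000001111111100000000
  (~b | ~a) = 11111111111111111111111100000000
  (~d & (~b | ~a)) = 11001100110011001100110000000000
  ((~d & (~b | ~a)) | ~b) = 11111111110011001111111100000000
  ~e = 10101010101010101010101010101010
  (((~d & (~b | ~a)) | ~b) & ~e) = 10101010100010001010101000000000
  ((c | (d | ~a)) & (((~d & (~b | ~a)) | ~b) & ~e)) = 10101010100010000010101000000000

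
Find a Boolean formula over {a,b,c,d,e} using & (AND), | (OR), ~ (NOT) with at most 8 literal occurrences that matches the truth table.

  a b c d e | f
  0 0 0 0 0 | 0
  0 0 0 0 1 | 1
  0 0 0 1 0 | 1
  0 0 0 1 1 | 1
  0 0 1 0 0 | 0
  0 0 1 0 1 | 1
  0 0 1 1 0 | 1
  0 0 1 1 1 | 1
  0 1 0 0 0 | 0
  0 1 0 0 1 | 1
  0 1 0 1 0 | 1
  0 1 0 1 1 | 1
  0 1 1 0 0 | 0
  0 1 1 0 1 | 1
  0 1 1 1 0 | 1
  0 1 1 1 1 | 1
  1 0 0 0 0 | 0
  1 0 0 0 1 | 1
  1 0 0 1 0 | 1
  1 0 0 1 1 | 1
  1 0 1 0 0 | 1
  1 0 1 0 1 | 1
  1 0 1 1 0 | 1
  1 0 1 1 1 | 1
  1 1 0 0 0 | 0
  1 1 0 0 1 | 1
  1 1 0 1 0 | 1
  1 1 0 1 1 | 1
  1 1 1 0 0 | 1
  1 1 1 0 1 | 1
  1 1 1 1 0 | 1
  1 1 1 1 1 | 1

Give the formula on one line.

((e | d) | (a & (c | (d & ~c))))

  (e | d) = 01110111011101110111011101110111
  ~c = 11110000111100001111000011110000
  (d & ~c) = 00110000001100000011000000110000
  (c | (d & ~c)) = 00111111001111110011111100111111
  (a & (c | (d & ~c))) = 00000000000000000011111100111111
  ((e | d) | (a & (c | (d & ~c)))) = 01110111011101110111111101111111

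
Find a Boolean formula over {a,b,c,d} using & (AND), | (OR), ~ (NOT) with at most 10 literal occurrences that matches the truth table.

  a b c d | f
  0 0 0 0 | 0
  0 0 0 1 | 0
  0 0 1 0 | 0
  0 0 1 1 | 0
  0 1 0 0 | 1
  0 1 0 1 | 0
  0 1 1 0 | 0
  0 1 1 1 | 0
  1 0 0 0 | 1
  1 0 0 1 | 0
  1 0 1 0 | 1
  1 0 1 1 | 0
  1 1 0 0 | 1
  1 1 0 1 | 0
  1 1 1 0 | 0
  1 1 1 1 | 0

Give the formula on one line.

((((~d | ~a) & a) | (b & (~d | (d & c)))) & (~b | ~c))

  ~d = 1010101010101010
  ~a = 1111111100000000
  (~d | ~a) = 1111111110101010
  ((~d | ~a) & a) = 0000000010101010
  (d & c) = 0001000100010001
  (~d | (d & c)) = 1011101110111011
  (b & (~d | (d & c))) = 0000101100001011
  (((~d | ~a) & a) | (b & (~d | (d & c)))) = 0000101110101011
  ~b = 1111000011110000
  ~c = 1100110011001100
  (~b | ~c) = 1111110011111100
  ((((~d | ~a) & a) | (b & (~d | (d & c)))) & (~b | ~c)) = 0000100010101000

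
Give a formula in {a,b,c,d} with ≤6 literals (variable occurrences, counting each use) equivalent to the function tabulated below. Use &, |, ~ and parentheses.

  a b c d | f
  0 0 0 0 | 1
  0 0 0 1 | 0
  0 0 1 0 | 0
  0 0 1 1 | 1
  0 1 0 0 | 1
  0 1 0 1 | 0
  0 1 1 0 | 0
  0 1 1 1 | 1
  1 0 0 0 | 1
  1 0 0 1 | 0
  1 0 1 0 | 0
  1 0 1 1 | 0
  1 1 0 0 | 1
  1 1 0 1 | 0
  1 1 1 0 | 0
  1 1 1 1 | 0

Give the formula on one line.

  ~d = 1010101010101010
  ~c = 1100110011001100
  (~d & ~c) = 1000100010001000
  (d | ~c) = 1101110111011101
  ((d | ~c) & c) = 0001000100010001
  ~a = 1111111100000000
  (((d | ~c) & c) & ~a) = 0001000100000000
  ((~d & ~c) | (((d | ~c) & c) & ~a)) = 1001100110001000

((~d & ~c) | (((d | ~c) & c) & ~a))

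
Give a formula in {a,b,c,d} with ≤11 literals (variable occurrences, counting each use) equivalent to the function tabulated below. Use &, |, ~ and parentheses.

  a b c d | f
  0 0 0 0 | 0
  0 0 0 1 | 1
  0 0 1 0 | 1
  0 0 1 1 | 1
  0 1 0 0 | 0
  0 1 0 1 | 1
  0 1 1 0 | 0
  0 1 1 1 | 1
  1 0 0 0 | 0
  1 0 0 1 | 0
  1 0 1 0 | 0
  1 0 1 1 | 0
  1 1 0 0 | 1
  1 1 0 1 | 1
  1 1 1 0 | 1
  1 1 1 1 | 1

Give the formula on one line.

  ~b = 1111000011110000
  (d | ~b) = 1111010111110101
  ~a = 1111111100000000
  ((d | ~b) & ~a) = 1111010100000000
  (c | d) = 0111011101110111
  (((d | ~b) & ~a) & (c | d)) = 0111010100000000
  (~a & d) = 0101010100000000
  (b & a) = 0000000000001111
  ((~a & d) | (b & a)) = 0101010100001111
  ((((d | ~b) & ~a) & (c | d)) | ((~a & d) | (b & a))) = 0111010100001111

((((d | ~b) & ~a) & (c | d)) | ((~a & d) | (b & a)))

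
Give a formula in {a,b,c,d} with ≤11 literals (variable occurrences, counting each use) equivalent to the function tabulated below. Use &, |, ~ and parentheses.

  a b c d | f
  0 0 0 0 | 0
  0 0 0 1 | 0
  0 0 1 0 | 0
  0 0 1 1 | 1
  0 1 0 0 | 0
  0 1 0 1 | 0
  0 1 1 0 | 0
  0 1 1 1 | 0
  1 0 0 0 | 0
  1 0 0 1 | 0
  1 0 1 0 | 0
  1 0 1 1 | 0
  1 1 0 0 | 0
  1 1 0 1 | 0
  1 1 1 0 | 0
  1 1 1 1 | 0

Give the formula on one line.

  ~d = 1010101010101010
  ~b = 1111000011110000
  (~b | a) = 1111000011111111
  (~d | (~b | a)) = 1111101011111111
  ~a = 1111111100000000
  (c & ~a) = 0011001100000000
  ((c & ~a) & d) = 0001000100000000
  (((c & ~a) & d) | a) = 0001000111111111
  ((~d | (~b | a)) & (((c & ~a) & d) | a)) = 0001000011111111
  (((~d | (~b | a)) & (((c & ~a) & d) | a)) & ~a) = 0001000000000000

(((~d | (~b | a)) & (((c & ~a) & d) | a)) & ~a)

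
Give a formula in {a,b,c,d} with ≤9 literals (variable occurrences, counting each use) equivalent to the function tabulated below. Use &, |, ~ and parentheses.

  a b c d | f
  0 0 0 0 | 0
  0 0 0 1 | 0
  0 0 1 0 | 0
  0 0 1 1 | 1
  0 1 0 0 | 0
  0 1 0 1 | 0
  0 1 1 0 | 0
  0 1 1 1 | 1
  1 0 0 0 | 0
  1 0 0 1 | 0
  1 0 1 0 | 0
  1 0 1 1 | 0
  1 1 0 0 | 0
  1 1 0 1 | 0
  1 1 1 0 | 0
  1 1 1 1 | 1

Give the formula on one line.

((c & d) & ((d & (a & b)) | (~a & c)))

  (c & d) = 0001000100010001
  (a & b) = 0000000000001111
  (d & (a & b)) = 0000000000000101
  ~a = 1111111100000000
  (~a & c) = 0011001100000000
  ((d & (a & b)) | (~a & c)) = 0011001100000101
  ((c & d) & ((d & (a & b)) | (~a & c))) = 0001000100000001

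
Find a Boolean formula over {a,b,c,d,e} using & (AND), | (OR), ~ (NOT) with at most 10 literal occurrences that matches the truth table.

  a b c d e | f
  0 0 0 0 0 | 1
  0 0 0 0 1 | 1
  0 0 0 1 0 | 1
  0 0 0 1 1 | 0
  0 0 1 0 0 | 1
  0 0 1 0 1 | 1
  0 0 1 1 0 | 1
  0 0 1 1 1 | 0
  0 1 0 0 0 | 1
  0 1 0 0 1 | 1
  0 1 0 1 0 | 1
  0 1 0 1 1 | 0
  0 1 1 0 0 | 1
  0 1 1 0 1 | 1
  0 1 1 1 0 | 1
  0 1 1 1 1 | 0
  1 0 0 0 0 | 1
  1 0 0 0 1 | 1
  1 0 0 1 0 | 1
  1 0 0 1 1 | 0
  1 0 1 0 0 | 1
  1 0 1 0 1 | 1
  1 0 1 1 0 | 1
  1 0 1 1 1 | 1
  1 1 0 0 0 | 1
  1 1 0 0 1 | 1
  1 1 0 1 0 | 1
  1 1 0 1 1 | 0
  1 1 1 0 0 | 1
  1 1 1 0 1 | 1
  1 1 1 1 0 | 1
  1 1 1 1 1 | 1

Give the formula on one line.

  ~c = 11110000111100001111000011110000
  (d & ~c) = 00110000001100000011000000110000
  (b | (d & ~c)) = 00110000111111110011000011111111
  ((b | (d & ~c)) | e) = 01110101111111110111010111111111
  (a & c) = 00000000000000000000111100001111
  (d & (a & c)) = 00000000000000000000001100000011
  (((b | (d & ~c)) | e) & (d & (a & c))) = 00000000000000000000000100000011
  ~d = 11001100110011001100110011001100
  ((((b | (d & ~c)) | e) & (d & (a & c))) | ~d) = 11001100110011001100110111001111
  ~e = 10101010101010101010101010101010
  (((((b | (d & ~c)) | e) & (d & (a & c))) | ~d) | ~e) = 11101110111011101110111111101111

(((((b | (d & ~c)) | e) & (d & (a & c))) | ~d) | ~e)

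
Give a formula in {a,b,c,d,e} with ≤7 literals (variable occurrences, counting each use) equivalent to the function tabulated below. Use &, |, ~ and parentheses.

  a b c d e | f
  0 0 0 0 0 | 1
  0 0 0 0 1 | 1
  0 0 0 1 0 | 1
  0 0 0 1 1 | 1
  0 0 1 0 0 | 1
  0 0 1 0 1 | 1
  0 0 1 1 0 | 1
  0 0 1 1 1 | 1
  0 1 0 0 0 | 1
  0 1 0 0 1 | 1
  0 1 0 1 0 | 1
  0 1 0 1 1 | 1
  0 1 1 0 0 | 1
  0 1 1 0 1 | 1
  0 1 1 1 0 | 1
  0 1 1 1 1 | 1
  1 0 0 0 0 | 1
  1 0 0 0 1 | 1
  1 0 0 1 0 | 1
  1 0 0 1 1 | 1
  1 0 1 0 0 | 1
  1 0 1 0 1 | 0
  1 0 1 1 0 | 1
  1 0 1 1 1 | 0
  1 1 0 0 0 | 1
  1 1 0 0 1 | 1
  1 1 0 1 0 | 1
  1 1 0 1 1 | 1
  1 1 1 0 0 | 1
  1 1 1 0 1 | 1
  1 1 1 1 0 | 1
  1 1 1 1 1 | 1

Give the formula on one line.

  ~c = 11110000111100001111000011110000
  (b & e) = 00000000010101010000000001010101
  ~a = 11111111111111110000000000000000
  ~e = 10101010101010101010101010101010
  (~e & c) = 00001010000010100000101000001010
  (~a | (~e & c)) = 11111111111111110000101000001010
  ((b & e) | (~a | (~e & c))) = 11111111111111110000101001011111
  (((b & e) | (~a | (~e & c))) | b) = 11111111111111110000101011111111
  (~c | (((b & e) | (~a | (~e & c))) | b)) = 11111111111111111111101011111111

(~c | (((b & e) | (~a | (~e & c))) | b))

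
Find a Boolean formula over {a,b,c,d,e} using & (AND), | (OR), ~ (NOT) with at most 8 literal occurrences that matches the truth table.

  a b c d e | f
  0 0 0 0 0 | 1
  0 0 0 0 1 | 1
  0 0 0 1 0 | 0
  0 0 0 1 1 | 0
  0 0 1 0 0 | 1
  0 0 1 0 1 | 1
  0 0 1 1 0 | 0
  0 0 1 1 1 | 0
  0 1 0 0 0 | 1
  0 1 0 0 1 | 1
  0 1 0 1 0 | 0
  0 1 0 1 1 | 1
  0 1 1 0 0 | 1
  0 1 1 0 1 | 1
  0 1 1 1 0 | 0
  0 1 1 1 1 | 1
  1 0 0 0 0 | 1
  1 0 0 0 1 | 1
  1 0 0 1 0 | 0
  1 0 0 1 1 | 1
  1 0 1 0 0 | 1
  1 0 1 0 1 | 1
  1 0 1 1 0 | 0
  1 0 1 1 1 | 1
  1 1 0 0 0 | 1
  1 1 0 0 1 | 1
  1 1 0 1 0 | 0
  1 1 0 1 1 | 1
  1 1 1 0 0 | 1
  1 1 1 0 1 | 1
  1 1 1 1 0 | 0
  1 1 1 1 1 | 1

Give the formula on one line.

  (b | a) = 00000000111111111111111111111111
  ~d = 11001100110011001100110011001100
  ((b | a) | ~d) = 11001100111111111111111111111111
  (d & ((b | a) | ~d)) = 00000000001100110011001100110011
  ((d & ((b | a) | ~d)) & e) = 00000000000100010001000100010001
  (((d & ((b | a) | ~d)) & e) | ~d) = 11001100110111011101110111011101

(((d & ((b | a) | ~d)) & e) | ~d)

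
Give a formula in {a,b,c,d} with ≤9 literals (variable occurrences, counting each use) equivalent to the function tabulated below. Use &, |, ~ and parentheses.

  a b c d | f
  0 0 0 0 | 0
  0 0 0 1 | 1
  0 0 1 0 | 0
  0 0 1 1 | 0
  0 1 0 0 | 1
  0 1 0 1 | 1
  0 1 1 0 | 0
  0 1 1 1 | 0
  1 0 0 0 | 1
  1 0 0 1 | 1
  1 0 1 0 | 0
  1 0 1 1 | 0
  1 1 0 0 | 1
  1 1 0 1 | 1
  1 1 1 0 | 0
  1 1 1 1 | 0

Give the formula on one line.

(((((a | (d & b)) | ~b) | ~c) & ((d | b) | a)) & ~c)

  (d & b) = 0000010100000101
  (a | (d & b)) = 0000010111111111
  ~b = 1111000011110000
  ((a | (d & b)) | ~b) = 1111010111111111
  ~c = 1100110011001100
  (((a | (d & b)) | ~b) | ~c) = 1111110111111111
  (d | b) = 0101111101011111
  ((d | b) | a) = 0101111111111111
  ((((a | (d & b)) | ~b) | ~c) & ((d | b) | a)) = 0101110111111111
  (((((a | (d & b)) | ~b) | ~c) & ((d | b) | a)) & ~c) = 0100110011001100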